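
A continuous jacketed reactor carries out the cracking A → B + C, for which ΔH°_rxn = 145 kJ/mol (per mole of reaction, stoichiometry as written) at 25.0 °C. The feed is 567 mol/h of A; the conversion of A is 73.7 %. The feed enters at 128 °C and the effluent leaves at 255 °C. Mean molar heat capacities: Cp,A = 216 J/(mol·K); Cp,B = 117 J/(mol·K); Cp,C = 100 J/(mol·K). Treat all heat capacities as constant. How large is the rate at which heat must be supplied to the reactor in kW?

Q_in = 21.2 kW

Extent of reaction ξ = 0.737 × 567 = 417.88 mol/h
Reaction term: ξ·ΔH°_rxn = 417.88 × 145 = 60592 kJ/h
Sensible, feed 128→25 °C: -12615 kJ/h
Outlet flows (mol/h): A 149.12, B 417.88, C 417.88
Sensible, products 25→255 °C: 28265 kJ/h
Q = ΔH = 76243 kJ/h = 21.178 kW
Heat supplied = 21.178 kW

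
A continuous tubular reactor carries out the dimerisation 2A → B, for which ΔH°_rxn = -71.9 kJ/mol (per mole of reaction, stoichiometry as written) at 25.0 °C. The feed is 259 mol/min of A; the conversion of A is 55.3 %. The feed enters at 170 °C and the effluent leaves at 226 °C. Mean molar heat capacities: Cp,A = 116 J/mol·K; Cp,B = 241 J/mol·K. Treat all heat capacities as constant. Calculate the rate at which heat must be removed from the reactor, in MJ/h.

Extent of reaction ξ = 0.553 × 259 / 2 = 71.614 mol/min
Reaction term: ξ·ΔH°_rxn = 71.614 × -71.9 = -5149 kJ/min
Sensible, feed 170→25 °C: -4356.4 kJ/min
Outlet flows (mol/min): A 115.77, B 71.614
Sensible, products 25→226 °C: 6168.4 kJ/min
Q = ΔH = -3337 kJ/min = -55.617 kW
Heat removed = 200.22 MJ/h

Q_out = 200 MJ/h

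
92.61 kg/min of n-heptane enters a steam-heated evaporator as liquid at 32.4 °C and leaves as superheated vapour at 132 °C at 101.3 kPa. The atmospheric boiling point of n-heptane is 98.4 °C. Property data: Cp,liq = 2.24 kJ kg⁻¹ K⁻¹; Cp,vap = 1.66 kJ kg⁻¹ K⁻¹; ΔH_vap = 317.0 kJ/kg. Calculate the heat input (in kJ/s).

liquid 32.4→98.4 °C: 147.84 kJ/kg
vaporisation at 98.4 °C: 317 kJ/kg
vapour 98.4→132 °C: 55.776 kJ/kg
Δh = 147.84 + 317 + 55.776 = 520.62 kJ/kg
Q = ṁ·Δh = 92.61 kg/min × 520.62 kJ/kg = 48214 kJ/min
|Q| = 803.57 kW

Q = 804 kJ/s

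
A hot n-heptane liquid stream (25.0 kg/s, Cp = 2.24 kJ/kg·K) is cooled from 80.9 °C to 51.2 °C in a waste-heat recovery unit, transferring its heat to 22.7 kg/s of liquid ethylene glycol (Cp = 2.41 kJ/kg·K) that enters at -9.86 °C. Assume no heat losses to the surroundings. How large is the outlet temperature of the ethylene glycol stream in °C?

Heat released by hot stream: Q = 25.0 × 2.24 × (80.9 − 51.2) = 1663.2 kJ/s
Energy balance on cold side (adiabatic exchanger): Q = ṁ_c·Cp_c·(T_c,out − T_c,in)
T_c,out = -9.86 + 1663.2/(22.7 × 2.41) = 20.542 °C

T_c,out = 20.5 °C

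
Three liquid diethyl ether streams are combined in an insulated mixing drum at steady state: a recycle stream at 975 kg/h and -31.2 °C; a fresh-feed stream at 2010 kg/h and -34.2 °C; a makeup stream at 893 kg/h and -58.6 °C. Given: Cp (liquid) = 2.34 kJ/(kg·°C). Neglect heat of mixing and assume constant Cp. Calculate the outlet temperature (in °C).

Adiabatic, steady state ⇒ Σ ṁᵢCp,ᵢ(T_out − Tᵢ) = 0
T_out = Σ ṁᵢCp,ᵢTᵢ / Σ ṁᵢCp,ᵢ
      = -354490 / 9074.5 = -39.064 °C

T_out = -39.1 °C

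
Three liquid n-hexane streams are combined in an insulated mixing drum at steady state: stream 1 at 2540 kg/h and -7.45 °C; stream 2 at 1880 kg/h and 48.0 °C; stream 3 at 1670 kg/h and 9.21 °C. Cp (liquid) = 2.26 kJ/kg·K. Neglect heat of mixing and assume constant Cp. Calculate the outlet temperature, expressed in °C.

Energy balance with Q = 0: Σ ṁᵢCp,ᵢ(T_out − Tᵢ) = 0
T_out = Σ ṁᵢCp,ᵢTᵢ / Σ ṁᵢCp,ᵢ
      = 195940 / 13763 = 14.236 °C

T_out = 14.2 °C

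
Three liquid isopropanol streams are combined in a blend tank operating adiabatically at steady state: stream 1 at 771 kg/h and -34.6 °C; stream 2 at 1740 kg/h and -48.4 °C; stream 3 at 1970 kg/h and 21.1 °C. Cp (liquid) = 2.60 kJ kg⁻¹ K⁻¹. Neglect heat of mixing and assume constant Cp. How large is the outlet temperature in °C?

Energy balance with Q = 0: Σ ṁᵢCp,ᵢ(T_out − Tᵢ) = 0
Σ ṁᵢCp,ᵢTᵢ = 771×2.60×-34.6 + 1740×2.60×-48.4 + 1970×2.60×21.1 = -180250
Σ ṁᵢCp,ᵢ = 771×2.60 + 1740×2.60 + 1970×2.60 = 11651
T_out = -180250 / 11651 = -15.471 °C

T_out = -15.5 °C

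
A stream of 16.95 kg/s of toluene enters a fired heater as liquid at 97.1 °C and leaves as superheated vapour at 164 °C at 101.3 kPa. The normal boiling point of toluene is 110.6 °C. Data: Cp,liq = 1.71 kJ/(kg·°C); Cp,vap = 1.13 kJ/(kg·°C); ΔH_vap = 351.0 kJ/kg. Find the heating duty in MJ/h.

liquid 97.1→110.6 °C: 23.085 kJ/kg
vaporisation at 110.6 °C: 351 kJ/kg
vapour 110.6→164 °C: 60.342 kJ/kg
Δh = 23.085 + 351 + 60.342 = 434.43 kJ/kg
Q = ṁ·Δh = 16.95 kg/s × 434.43 kJ/kg = 7363.5 kJ/s
|Q| = 7363.5 kW = 26509 MJ/h

Q = 26500 MJ/h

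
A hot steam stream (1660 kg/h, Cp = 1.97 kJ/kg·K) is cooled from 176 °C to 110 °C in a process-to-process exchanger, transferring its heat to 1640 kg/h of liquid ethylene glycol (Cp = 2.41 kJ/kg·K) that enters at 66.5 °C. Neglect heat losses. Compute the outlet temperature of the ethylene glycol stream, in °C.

T_c,out = 121 °C

Heat released by hot stream: Q = 1660 × 1.97 × (176 − 110) = 215830 kJ/h
Energy balance on cold side (adiabatic exchanger): Q = ṁ_c·Cp_c·(T_c,out − T_c,in)
T_c,out = 66.5 + 215830/(1640 × 2.41) = 121.11 °C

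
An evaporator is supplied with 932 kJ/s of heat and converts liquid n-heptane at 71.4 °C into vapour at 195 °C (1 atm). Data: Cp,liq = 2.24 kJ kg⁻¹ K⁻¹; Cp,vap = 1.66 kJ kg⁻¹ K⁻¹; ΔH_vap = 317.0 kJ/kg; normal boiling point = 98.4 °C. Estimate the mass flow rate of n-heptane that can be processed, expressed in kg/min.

Δh = 2.24×(98.4−71.4) + 317.0 + 1.66×(195−98.4) = 537.84 kJ/kg
Q = 932 kJ/s = 932 kJ/s = 55920 kJ/min
ṁ = Q/Δh = 55920 / 537.84 = 103.97 kg/min

ṁ = 104 kg/min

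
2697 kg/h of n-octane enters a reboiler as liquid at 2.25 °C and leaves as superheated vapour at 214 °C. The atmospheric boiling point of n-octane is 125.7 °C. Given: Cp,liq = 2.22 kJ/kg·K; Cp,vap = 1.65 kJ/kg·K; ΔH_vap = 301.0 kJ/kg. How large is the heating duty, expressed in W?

liquid 2.25→125.7 °C: 274.06 kJ/kg
vaporisation at 125.7 °C: 301 kJ/kg
vapour 125.7→214 °C: 145.69 kJ/kg
Δh = 274.06 + 301 + 145.69 = 720.75 kJ/kg
Q = ṁ·Δh = 2697 kg/h × 720.75 kJ/kg = 1.9439e+06 kJ/h
|Q| = 539.96 kW = 539960 W

Q = 540000 W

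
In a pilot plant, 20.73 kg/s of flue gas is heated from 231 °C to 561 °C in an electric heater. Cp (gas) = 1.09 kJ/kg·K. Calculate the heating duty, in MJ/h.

Q = ṁ·Cp·ΔT = 20.73 × 1.09 × (561 − 231) = 7456.6 kJ/s
Heating duty = 26844 MJ/h

Q = 26800 MJ/h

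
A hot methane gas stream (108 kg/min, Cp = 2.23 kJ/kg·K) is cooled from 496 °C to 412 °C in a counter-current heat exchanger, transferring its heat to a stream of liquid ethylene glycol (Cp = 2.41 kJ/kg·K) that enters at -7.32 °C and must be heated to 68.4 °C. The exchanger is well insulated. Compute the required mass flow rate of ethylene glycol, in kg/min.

ṁ_c = 111 kg/min

Heat released by hot stream: Q = 108 × 2.23 × (496 − 412) = 20231 kJ/min
Energy balance on cold side (adiabatic exchanger): Q = ṁ_c·Cp_c·(T_c,out − T_c,in)
ṁ_c = 20231 / [2.41 × (68.4 − -7.32)] = 110.86 kg/min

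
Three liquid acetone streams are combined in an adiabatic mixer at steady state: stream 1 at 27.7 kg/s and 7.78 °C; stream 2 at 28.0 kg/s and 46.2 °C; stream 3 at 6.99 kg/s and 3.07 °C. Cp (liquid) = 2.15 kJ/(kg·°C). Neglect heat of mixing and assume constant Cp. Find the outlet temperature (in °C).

T_out = 24.4 °C

Energy balance with Q = 0: Σ ṁᵢCp,ᵢ(T_out − Tᵢ) = 0
T_out = Σ ṁᵢCp,ᵢTᵢ / Σ ṁᵢCp,ᵢ
      = 3290.7 / 134.78 = 24.415 °C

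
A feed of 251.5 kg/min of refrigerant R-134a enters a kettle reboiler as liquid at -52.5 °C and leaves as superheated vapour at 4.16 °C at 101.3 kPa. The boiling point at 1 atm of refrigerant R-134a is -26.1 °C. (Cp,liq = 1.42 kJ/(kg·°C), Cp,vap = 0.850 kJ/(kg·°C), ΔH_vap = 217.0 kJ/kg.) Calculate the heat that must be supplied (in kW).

liquid -52.5→-26.1 °C: 37.488 kJ/kg
vaporisation at -26.1 °C: 217 kJ/kg
vapour -26.1→4.16 °C: 25.721 kJ/kg
Δh = 37.488 + 217 + 25.721 = 280.21 kJ/kg
Q = ṁ·Δh = 251.5 kg/min × 280.21 kJ/kg = 70473 kJ/min
|Q| = 1174.5 kW

Q = 1170 kW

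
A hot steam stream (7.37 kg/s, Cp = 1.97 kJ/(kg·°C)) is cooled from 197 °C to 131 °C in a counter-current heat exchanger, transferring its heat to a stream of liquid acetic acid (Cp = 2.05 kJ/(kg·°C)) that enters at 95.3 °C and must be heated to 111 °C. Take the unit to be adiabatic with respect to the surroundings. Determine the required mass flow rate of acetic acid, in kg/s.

Heat released by hot stream: Q = 7.37 × 1.97 × (197 − 131) = 958.25 kJ/s
Energy balance on cold side (adiabatic exchanger): Q = ṁ_c·Cp_c·(T_c,out − T_c,in)
ṁ_c = 958.25 / [2.05 × (111 − 95.3)] = 29.773 kg/s

ṁ_c = 29.8 kg/s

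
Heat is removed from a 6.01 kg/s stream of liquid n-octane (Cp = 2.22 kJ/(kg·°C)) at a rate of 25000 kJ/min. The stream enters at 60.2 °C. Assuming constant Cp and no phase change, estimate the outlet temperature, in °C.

T_out = 29.0 °C

Q = 25000 kJ/min = 416.67 kJ/s
ΔT = Q/(ṁ·Cp) = 416.67/(6.01×2.22) = 31.229 K
T_out = 60.2 − 31.229 = 28.971 °C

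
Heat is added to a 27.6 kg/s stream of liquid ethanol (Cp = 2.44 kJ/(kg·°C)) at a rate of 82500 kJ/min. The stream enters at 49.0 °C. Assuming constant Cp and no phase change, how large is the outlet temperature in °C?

T_out = 69.4 °C

Q = 82500 kJ/min = 1375 kJ/s
ΔT = Q/(ṁ·Cp) = 1375/(27.6×2.44) = 20.418 K
T_out = 49.0 + 20.418 = 69.418 °C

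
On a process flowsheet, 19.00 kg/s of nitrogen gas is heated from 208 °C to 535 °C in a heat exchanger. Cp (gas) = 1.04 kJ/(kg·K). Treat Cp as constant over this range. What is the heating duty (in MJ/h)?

Q = 23300 MJ/h

Q = ṁ·Cp·ΔT = 19.00 × 1.04 × (535 − 208) = 6461.5 kJ/s
Heating duty = 23261 MJ/h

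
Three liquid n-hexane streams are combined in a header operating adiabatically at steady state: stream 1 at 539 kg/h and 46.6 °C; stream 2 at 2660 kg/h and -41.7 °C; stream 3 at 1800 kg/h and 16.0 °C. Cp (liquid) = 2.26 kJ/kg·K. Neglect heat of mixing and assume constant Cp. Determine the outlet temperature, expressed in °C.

T_out = -11.4 °C

No heat crosses the boundary, so H_out = H_in.
Σ ṁᵢCp,ᵢTᵢ = 539×2.26×46.6 + 2660×2.26×-41.7 + 1800×2.26×16.0 = -128830
Σ ṁᵢCp,ᵢ = 539×2.26 + 2660×2.26 + 1800×2.26 = 11298
T_out = -128830 / 11298 = -11.403 °C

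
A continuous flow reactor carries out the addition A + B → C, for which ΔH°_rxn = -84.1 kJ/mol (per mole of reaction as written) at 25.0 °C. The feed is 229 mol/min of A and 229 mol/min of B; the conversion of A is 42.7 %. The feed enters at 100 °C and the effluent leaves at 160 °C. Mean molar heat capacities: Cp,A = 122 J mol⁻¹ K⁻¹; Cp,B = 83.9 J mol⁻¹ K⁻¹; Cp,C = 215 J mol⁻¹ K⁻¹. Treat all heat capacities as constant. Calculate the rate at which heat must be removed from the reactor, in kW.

Extent of reaction ξ = 0.427 × 229 = 97.783 mol/min
Reaction term: ξ·ΔH°_rxn = 97.783 × -84.1 = -8223.6 kJ/min
Sensible, feed 100→25 °C: -3536.3 kJ/min
Outlet flows (mol/min): A 131.22, B 131.22, C 97.783
Sensible, products 25→160 °C: 6485.5 kJ/min
Q = ΔH = -5274.4 kJ/min = -87.906 kW
Heat removed = 87.906 kW

Q_out = 87.9 kW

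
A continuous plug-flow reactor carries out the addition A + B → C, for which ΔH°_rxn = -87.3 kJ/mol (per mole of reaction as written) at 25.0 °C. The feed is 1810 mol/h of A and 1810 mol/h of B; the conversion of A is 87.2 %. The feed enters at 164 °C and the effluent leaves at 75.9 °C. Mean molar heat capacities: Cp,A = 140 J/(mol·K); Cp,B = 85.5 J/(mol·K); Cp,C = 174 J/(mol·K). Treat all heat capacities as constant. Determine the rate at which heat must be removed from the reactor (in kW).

Q_out = 49.4 kW

Extent of reaction ξ = 0.872 × 1810 = 1578.3 mol/h
Reaction term: ξ·ΔH°_rxn = 1578.3 × -87.3 = -137790 kJ/h
Sensible, feed 164→25 °C: -56734 kJ/h
Outlet flows (mol/h): A 231.68, B 231.68, C 1578.3
Sensible, products 25→75.9 °C: 16638 kJ/h
Q = ΔH = -177880 kJ/h = -49.412 kW
Heat removed = 49.412 kW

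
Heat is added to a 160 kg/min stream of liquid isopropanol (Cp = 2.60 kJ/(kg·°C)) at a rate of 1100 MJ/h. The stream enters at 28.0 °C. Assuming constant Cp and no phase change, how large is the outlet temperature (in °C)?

T_out = 72.1 °C

Q = 1100 MJ/h = 18333 kJ/min
ΔT = Q/(ṁ·Cp) = 18333/(160×2.60) = 44.071 K
T_out = 28.0 + 44.071 = 72.071 °C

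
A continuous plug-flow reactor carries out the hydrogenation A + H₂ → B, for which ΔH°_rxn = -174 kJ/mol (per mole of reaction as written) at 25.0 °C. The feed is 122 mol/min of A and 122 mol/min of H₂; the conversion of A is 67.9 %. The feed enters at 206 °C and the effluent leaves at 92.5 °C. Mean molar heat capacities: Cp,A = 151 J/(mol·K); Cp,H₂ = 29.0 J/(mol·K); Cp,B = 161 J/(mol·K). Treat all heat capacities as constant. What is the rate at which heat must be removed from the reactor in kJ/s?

Q_out = 284 kJ/s

Extent of reaction ξ = 0.679 × 122 = 82.838 mol/min
Reaction term: ξ·ΔH°_rxn = 82.838 × -174 = -14414 kJ/min
Sensible, feed 206→25 °C: -3974.8 kJ/min
Outlet flows (mol/min): A 39.162, H₂ 39.162, B 82.838
Sensible, products 25→92.5 °C: 1376.1 kJ/min
Q = ΔH = -17013 kJ/min = -283.54 kW
Heat removed = 283.54 kJ/s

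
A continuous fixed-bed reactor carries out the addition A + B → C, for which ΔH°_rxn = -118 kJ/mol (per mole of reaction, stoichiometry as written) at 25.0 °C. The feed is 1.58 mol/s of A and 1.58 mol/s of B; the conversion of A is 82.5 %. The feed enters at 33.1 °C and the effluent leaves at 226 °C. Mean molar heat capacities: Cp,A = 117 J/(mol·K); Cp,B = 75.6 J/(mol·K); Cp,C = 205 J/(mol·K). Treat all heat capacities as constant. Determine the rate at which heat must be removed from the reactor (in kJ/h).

Extent of reaction ξ = 0.825 × 1.58 = 1.3035 mol/s
Reaction term: ξ·ΔH°_rxn = 1.3035 × -118 = -153.81 kJ/s
Sensible, feed 33.1→25 °C: -2.4649 kJ/s
Outlet flows (mol/s): A 0.2765, B 0.2765, C 1.3035
Sensible, products 25→226 °C: 64.415 kJ/s
Q = ΔH = -91.863 kJ/s = -91.863 kW
Heat removed = 330710 kJ/h

Q_out = 331000 kJ/h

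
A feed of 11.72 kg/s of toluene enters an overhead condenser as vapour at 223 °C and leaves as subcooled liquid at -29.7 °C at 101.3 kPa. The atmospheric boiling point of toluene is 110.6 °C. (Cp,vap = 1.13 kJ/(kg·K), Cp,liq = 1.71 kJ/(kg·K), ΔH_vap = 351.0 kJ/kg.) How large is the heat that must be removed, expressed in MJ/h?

Q_c = 30300 MJ/h

vapour 223→110.6 °C: -127.01 kJ/kg
condensation at 110.6 °C: -351 kJ/kg
liquid 110.6→-29.7 °C: -239.91 kJ/kg
Δh = -127.01 + -351 + -239.91 = -717.92 kJ/kg
Q = ṁ·Δh = 11.72 kg/s × -717.92 kJ/kg = -8414.1 kJ/s
|Q| = 8414.1 kW = 30291 MJ/h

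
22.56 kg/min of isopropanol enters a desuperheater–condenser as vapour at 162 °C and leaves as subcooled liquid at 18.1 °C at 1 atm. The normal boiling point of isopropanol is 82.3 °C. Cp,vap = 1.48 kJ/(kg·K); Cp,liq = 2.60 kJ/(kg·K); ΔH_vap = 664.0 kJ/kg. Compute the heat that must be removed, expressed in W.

vapour 162→82.3 °C: -117.96 kJ/kg
condensation at 82.3 °C: -664 kJ/kg
liquid 82.3→18.1 °C: -166.92 kJ/kg
Δh = -117.96 + -664 + -166.92 = -948.88 kJ/kg
Q = ṁ·Δh = 22.56 kg/min × -948.88 kJ/kg = -21407 kJ/min
|Q| = 356.78 kW = 356780 W

Q_c = 357000 W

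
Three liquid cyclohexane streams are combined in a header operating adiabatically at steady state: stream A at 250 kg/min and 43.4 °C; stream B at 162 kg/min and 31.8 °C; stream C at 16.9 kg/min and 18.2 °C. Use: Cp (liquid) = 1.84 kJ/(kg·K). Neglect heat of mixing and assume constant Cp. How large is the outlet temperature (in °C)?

T_out = 38.0 °C

No heat crosses the boundary, so H_out = H_in.
T_out = Σ ṁᵢCp,ᵢTᵢ / Σ ṁᵢCp,ᵢ
      = 30009 / 789.18 = 38.026 °C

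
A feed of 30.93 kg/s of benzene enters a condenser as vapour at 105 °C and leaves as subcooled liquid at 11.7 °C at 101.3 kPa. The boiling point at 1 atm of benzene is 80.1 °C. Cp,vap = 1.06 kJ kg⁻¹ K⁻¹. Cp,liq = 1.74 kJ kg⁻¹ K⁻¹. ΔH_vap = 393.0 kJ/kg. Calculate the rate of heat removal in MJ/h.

Q_c = 60000 MJ/h

vapour 105→80.1 °C: -26.394 kJ/kg
condensation at 80.1 °C: -393 kJ/kg
liquid 80.1→11.7 °C: -119.02 kJ/kg
Δh = -26.394 + -393 + -119.02 = -538.41 kJ/kg
Q = ṁ·Δh = 30.93 kg/s × -538.41 kJ/kg = -16653 kJ/s
|Q| = 16653 kW = 59951 MJ/h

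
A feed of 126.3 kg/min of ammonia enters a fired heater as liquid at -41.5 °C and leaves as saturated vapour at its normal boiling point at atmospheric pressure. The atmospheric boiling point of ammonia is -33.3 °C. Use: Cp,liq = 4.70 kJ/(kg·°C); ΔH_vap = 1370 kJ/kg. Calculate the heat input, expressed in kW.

liquid -41.5→-33.3 °C: 38.54 kJ/kg
vaporisation at -33.3 °C: 1370 kJ/kg
Δh = 38.54 + 1370 = 1408.5 kJ/kg
Q = ṁ·Δh = 126.3 kg/min × 1408.5 kJ/kg = 177900 kJ/min
|Q| = 2965 kW

Q = 2960 kW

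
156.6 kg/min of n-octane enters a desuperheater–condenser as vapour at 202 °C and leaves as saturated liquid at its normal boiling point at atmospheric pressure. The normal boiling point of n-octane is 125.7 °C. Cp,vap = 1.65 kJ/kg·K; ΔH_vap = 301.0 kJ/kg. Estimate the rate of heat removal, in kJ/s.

vapour 202→125.7 °C: -125.89 kJ/kg
condensation at 125.7 °C: -301 kJ/kg
Δh = -125.89 + -301 = -426.89 kJ/kg
Q = ṁ·Δh = 156.6 kg/min × -426.89 kJ/kg = -66852 kJ/min
|Q| = 1114.2 kW

Q_c = 1110 kJ/s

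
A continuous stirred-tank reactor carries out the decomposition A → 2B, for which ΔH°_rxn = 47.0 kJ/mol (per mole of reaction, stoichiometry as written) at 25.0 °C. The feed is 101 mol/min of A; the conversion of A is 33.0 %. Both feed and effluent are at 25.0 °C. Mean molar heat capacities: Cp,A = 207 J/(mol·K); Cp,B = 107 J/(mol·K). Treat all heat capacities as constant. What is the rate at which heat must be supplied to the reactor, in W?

Extent of reaction ξ = 0.330 × 101 = 33.33 mol/min
Reaction term: ξ·ΔH°_rxn = 33.33 × 47.0 = 1566.5 kJ/min
Q = ΔH = 1566.5 kJ/min = 26.108 kW
Heat supplied = 26108 W

Q_in = 26100 W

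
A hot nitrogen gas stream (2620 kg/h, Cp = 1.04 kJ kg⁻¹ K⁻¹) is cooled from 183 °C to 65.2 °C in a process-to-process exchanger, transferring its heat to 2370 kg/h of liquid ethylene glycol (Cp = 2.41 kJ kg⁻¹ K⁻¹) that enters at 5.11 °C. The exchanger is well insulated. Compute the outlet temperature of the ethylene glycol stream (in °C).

Heat released by hot stream: Q = 2620 × 1.04 × (183 − 65.2) = 320980 kJ/h
Energy balance on cold side (adiabatic exchanger): Q = ṁ_c·Cp_c·(T_c,out − T_c,in)
T_c,out = 5.11 + 320980/(2370 × 2.41) = 61.307 °C

T_c,out = 61.3 °C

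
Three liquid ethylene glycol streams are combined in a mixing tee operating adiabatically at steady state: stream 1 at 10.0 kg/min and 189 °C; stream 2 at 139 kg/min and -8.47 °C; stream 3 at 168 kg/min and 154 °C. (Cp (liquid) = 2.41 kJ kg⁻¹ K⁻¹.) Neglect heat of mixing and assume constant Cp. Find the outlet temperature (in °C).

T_out = 83.9 °C

Adiabatic, steady state ⇒ Σ ṁᵢCp,ᵢ(T_out − Tᵢ) = 0
T_out = Σ ṁᵢCp,ᵢTᵢ / Σ ṁᵢCp,ᵢ
      = 64069 / 763.97 = 83.863 °C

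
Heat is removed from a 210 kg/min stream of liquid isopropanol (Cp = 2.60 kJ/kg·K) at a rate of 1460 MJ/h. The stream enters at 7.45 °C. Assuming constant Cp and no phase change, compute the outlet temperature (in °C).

Q = 1460 MJ/h = 24333 kJ/min
ΔT = Q/(ṁ·Cp) = 24333/(210×2.60) = 44.567 K
T_out = 7.45 − 44.567 = -37.117 °C

T_out = -37.1 °C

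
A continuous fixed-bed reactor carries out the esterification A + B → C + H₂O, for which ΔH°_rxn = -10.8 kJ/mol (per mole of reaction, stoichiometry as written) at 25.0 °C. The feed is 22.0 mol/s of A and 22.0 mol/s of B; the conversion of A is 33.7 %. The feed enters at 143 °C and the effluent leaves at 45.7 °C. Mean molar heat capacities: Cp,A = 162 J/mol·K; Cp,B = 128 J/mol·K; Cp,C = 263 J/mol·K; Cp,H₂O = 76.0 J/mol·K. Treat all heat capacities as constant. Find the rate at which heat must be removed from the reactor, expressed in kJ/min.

Extent of reaction ξ = 0.337 × 22.0 = 7.414 mol/s
Reaction term: ξ·ΔH°_rxn = 7.414 × -10.8 = -80.071 kJ/s
Sensible, feed 143→25 °C: -752.84 kJ/s
Outlet flows (mol/s): A 14.586, B 14.586, C 7.414, H₂O 7.414
Sensible, products 25→45.7 °C: 139.59 kJ/s
Q = ΔH = -693.33 kJ/s = -693.33 kW
Heat removed = 41600 kJ/min

Q_out = 41600 kJ/min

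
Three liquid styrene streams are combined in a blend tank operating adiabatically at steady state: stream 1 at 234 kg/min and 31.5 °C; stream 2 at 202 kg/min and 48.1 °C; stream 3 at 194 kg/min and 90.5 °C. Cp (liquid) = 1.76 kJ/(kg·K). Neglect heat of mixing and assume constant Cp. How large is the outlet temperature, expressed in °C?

T_out = 55.0 °C

No heat crosses the boundary, so H_out = H_in.
T_out = Σ ṁᵢCp,ᵢTᵢ / Σ ṁᵢCp,ᵢ
      = 60974 / 1108.8 = 54.991 °C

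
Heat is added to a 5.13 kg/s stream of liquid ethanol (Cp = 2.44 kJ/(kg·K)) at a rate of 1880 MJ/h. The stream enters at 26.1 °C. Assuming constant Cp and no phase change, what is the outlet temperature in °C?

Q = 1880 MJ/h = 522.22 kJ/s
ΔT = Q/(ṁ·Cp) = 522.22/(5.13×2.44) = 41.72 K
T_out = 26.1 + 41.72 = 67.82 °C

T_out = 67.8 °C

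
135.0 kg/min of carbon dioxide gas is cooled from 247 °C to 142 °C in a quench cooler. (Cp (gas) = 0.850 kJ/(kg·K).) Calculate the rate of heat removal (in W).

Q = ṁ·Cp·ΔT = 135.0 × 0.850 × (142 − 247) = -12049 kJ/min
Converting: 12049 / 60 s = 200.81 kW
Cooling duty = 200810 W

Q_c = 201000 W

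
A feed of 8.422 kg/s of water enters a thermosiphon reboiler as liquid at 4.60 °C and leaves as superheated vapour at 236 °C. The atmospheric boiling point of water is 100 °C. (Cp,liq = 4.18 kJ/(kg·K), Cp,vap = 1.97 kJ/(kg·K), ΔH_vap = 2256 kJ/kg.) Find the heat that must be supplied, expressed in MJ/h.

liquid 4.60→100 °C: 398.77 kJ/kg
vaporisation at 100 °C: 2256 kJ/kg
vapour 100→236 °C: 267.92 kJ/kg
Δh = 398.77 + 2256 + 267.92 = 2922.7 kJ/kg
Q = ṁ·Δh = 8.422 kg/s × 2922.7 kJ/kg = 24615 kJ/s
|Q| = 24615 kW = 88614 MJ/h

Q = 88600 MJ/h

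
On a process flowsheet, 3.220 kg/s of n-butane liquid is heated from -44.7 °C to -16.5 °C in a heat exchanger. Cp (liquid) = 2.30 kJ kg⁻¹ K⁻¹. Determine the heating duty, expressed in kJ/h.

Q = 752000 kJ/h

Q = ṁ·Cp·ΔT = 3.220 × 2.30 × (-16.5 − -44.7) = 208.85 kJ/s
Heating duty = 751860 kJ/h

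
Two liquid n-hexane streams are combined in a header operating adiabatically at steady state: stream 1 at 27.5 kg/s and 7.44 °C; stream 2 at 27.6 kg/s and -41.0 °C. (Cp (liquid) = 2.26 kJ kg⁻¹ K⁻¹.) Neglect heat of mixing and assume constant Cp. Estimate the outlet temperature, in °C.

No heat crosses the boundary, so H_out = H_in.
Σ ṁᵢCp,ᵢTᵢ = 27.5×2.26×7.44 + 27.6×2.26×-41.0 = -2095
Σ ṁᵢCp,ᵢ = 27.5×2.26 + 27.6×2.26 = 124.53
T_out = -2095 / 124.53 = -16.824 °C

T_out = -16.8 °C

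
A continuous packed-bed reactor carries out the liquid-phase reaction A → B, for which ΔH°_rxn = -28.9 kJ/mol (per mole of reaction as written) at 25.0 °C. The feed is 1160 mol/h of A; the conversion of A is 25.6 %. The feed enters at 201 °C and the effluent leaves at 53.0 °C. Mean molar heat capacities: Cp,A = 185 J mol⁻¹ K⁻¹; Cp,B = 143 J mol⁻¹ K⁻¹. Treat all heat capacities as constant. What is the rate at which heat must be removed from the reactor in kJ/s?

Q_out = 11.3 kJ/s

Extent of reaction ξ = 0.256 × 1160 = 296.96 mol/h
Reaction term: ξ·ΔH°_rxn = 296.96 × -28.9 = -8582.1 kJ/h
Sensible, feed 201→25 °C: -37770 kJ/h
Outlet flows (mol/h): A 863.04, B 296.96
Sensible, products 25→53.0 °C: 5659.6 kJ/h
Q = ΔH = -40692 kJ/h = -11.303 kW
Heat removed = 11.303 kJ/s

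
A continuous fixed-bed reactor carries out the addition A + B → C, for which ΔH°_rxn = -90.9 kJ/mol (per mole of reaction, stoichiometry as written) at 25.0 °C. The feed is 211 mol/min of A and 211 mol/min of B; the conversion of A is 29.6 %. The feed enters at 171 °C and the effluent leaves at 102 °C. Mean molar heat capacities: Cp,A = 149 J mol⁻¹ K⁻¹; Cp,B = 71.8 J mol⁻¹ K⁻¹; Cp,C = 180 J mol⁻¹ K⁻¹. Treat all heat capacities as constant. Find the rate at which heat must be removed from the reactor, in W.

Extent of reaction ξ = 0.296 × 211 = 62.456 mol/min
Reaction term: ξ·ΔH°_rxn = 62.456 × -90.9 = -5677.3 kJ/min
Sensible, feed 171→25 °C: -6802 kJ/min
Outlet flows (mol/min): A 148.54, B 148.54, C 62.456
Sensible, products 25→102 °C: 3391.1 kJ/min
Q = ΔH = -9088.1 kJ/min = -151.47 kW
Heat removed = 151470 W

Q_out = 151000 W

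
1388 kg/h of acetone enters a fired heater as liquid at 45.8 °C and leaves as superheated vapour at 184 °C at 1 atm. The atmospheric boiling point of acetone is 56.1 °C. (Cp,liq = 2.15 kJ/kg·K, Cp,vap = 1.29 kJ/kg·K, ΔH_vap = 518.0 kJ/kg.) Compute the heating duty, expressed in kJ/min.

liquid 45.8→56.1 °C: 22.145 kJ/kg
vaporisation at 56.1 °C: 518 kJ/kg
vapour 56.1→184 °C: 164.99 kJ/kg
Δh = 22.145 + 518 + 164.99 = 705.14 kJ/kg
Q = ṁ·Δh = 1388 kg/h × 705.14 kJ/kg = 978730 kJ/h
|Q| = 271.87 kW = 16312 kJ/min

Q = 16300 kJ/min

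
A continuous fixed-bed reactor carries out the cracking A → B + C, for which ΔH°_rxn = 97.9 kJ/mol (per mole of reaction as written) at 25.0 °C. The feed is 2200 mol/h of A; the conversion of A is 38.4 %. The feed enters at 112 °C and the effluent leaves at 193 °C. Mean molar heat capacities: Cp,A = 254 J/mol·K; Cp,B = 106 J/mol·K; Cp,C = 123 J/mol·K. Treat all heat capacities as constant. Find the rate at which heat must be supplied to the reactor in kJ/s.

Extent of reaction ξ = 0.384 × 2200 = 844.8 mol/h
Reaction term: ξ·ΔH°_rxn = 844.8 × 97.9 = 82706 kJ/h
Sensible, feed 112→25 °C: -48616 kJ/h
Outlet flows (mol/h): A 1355.2, B 844.8, C 844.8
Sensible, products 25→193 °C: 90330 kJ/h
Q = ΔH = 124420 kJ/h = 34.561 kW
Heat supplied = 34.561 kJ/s

Q_in = 34.6 kJ/s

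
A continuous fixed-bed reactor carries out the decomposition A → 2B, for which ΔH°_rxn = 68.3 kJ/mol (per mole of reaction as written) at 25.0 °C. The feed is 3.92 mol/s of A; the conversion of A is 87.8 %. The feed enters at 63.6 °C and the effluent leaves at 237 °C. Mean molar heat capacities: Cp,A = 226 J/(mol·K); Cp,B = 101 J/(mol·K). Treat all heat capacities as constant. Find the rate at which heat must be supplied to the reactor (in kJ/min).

Q_in = 22300 kJ/min

Extent of reaction ξ = 0.878 × 3.92 = 3.4418 mol/s
Reaction term: ξ·ΔH°_rxn = 3.4418 × 68.3 = 235.07 kJ/s
Sensible, feed 63.6→25 °C: -34.197 kJ/s
Outlet flows (mol/s): A 0.47824, B 6.8835
Sensible, products 25→237 °C: 170.3 kJ/s
Q = ΔH = 371.18 kJ/s = 371.18 kW
Heat supplied = 22271 kJ/min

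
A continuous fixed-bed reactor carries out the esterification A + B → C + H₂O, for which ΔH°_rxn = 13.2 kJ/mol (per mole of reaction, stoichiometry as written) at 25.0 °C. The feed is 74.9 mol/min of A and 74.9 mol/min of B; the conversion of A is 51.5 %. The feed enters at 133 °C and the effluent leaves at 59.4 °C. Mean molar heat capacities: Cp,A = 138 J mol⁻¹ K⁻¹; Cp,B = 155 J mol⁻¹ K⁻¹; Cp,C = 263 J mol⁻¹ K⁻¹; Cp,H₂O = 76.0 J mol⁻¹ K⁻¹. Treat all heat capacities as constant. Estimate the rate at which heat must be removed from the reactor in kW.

Extent of reaction ξ = 0.515 × 74.9 = 38.574 mol/min
Reaction term: ξ·ΔH°_rxn = 38.574 × 13.2 = 509.17 kJ/min
Sensible, feed 133→25 °C: -2370.1 kJ/min
Outlet flows (mol/min): A 36.327, B 36.327, C 38.574, H₂O 38.574
Sensible, products 25→59.4 °C: 815.97 kJ/min
Q = ΔH = -1045 kJ/min = -17.417 kW
Heat removed = 17.417 kW

Q_out = 17.4 kW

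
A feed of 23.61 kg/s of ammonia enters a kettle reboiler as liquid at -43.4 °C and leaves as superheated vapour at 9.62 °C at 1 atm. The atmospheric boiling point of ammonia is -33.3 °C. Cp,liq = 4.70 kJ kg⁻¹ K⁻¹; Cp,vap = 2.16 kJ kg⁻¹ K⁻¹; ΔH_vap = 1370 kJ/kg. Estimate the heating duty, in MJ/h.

Q = 128000 MJ/h

liquid -43.4→-33.3 °C: 47.47 kJ/kg
vaporisation at -33.3 °C: 1370 kJ/kg
vapour -33.3→9.62 °C: 92.707 kJ/kg
Δh = 47.47 + 1370 + 92.707 = 1510.2 kJ/kg
Q = ṁ·Δh = 23.61 kg/s × 1510.2 kJ/kg = 35655 kJ/s
|Q| = 35655 kW = 128360 MJ/h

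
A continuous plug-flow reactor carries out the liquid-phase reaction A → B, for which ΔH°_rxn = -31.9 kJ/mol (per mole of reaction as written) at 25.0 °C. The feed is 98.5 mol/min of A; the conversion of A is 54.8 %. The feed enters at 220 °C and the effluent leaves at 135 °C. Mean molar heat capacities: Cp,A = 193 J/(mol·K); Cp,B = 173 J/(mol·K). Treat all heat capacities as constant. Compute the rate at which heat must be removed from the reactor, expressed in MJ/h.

Extent of reaction ξ = 0.548 × 98.5 = 53.978 mol/min
Reaction term: ξ·ΔH°_rxn = 53.978 × -31.9 = -1721.9 kJ/min
Sensible, feed 220→25 °C: -3707 kJ/min
Outlet flows (mol/min): A 44.522, B 53.978
Sensible, products 25→135 °C: 1972.4 kJ/min
Q = ΔH = -3456.5 kJ/min = -57.609 kW
Heat removed = 207.39 MJ/h

Q_out = 207 MJ/h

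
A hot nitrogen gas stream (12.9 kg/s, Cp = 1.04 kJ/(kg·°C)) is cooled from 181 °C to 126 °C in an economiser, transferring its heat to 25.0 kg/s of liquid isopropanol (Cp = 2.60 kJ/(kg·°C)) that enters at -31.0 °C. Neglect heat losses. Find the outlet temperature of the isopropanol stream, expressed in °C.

Heat released by hot stream: Q = 12.9 × 1.04 × (181 − 126) = 737.88 kJ/s
Energy balance on cold side (adiabatic exchanger): Q = ṁ_c·Cp_c·(T_c,out − T_c,in)
T_c,out = -31.0 + 737.88/(25.0 × 2.60) = -19.648 °C

T_c,out = -19.6 °C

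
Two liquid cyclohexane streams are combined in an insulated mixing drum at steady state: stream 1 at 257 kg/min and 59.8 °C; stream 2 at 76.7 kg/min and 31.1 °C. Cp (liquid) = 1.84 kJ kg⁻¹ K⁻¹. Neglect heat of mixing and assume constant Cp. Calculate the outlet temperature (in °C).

T_out = 53.2 °C

No heat crosses the boundary, so H_out = H_in.
Σ ṁᵢCp,ᵢTᵢ = 257×1.84×59.8 + 76.7×1.84×31.1 = 32667
Σ ṁᵢCp,ᵢ = 257×1.84 + 76.7×1.84 = 614.01
T_out = 32667 / 614.01 = 53.203 °C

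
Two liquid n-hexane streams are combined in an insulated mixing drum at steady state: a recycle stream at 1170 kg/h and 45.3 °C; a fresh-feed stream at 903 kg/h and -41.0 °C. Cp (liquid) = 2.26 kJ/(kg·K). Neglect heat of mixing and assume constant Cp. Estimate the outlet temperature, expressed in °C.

T_out = 7.71 °C

Adiabatic, steady state ⇒ Σ ṁᵢCp,ᵢ(T_out − Tᵢ) = 0
Σ ṁᵢCp,ᵢTᵢ = 1170×2.26×45.3 + 903×2.26×-41.0 = 36110
Σ ṁᵢCp,ᵢ = 1170×2.26 + 903×2.26 = 4685
T_out = 36110 / 4685 = 7.7077 °C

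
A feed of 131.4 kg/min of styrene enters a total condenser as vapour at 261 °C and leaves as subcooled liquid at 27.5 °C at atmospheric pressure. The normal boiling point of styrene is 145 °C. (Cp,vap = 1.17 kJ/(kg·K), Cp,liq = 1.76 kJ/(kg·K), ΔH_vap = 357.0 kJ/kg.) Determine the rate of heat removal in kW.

vapour 261→145 °C: -135.72 kJ/kg
condensation at 145 °C: -357 kJ/kg
liquid 145→27.5 °C: -206.8 kJ/kg
Δh = -135.72 + -357 + -206.8 = -699.52 kJ/kg
Q = ṁ·Δh = 131.4 kg/min × -699.52 kJ/kg = -91917 kJ/min
|Q| = 1531.9 kW

Q_c = 1530 kW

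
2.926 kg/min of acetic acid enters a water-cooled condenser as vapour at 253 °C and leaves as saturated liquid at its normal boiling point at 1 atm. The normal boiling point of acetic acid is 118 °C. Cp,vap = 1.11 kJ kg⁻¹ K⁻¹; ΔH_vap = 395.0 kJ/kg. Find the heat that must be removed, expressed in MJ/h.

Q_c = 95.7 MJ/h

vapour 253→118 °C: -149.85 kJ/kg
condensation at 118 °C: -395 kJ/kg
Δh = -149.85 + -395 = -544.85 kJ/kg
Q = ṁ·Δh = 2.926 kg/min × -544.85 kJ/kg = -1594.2 kJ/min
|Q| = 26.571 kW = 95.654 MJ/h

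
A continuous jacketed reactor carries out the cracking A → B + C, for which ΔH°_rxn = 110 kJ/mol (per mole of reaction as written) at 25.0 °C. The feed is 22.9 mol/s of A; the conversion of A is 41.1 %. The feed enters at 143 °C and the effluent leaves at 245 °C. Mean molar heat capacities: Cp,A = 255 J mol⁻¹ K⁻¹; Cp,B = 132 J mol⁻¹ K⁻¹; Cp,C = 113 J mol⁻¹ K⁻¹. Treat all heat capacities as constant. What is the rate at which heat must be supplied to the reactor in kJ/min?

Extent of reaction ξ = 0.411 × 22.9 = 9.4119 mol/s
Reaction term: ξ·ΔH°_rxn = 9.4119 × 110 = 1035.3 kJ/s
Sensible, feed 143→25 °C: -689.06 kJ/s
Outlet flows (mol/s): A 13.488, B 9.4119, C 9.4119
Sensible, products 25→245 °C: 1264 kJ/s
Q = ΔH = 1610.2 kJ/s = 1610.2 kW
Heat supplied = 96614 kJ/min

Q_in = 96600 kJ/min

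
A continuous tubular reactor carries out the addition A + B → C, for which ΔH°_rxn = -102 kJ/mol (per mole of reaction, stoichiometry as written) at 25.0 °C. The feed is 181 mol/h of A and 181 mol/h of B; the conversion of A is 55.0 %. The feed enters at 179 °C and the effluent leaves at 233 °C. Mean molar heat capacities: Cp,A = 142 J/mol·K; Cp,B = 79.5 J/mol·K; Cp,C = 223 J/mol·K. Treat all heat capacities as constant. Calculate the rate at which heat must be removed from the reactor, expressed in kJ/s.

Extent of reaction ξ = 0.550 × 181 = 99.55 mol/h
Reaction term: ξ·ΔH°_rxn = 99.55 × -102 = -10154 kJ/h
Sensible, feed 179→25 °C: -6174.1 kJ/h
Outlet flows (mol/h): A 81.45, B 81.45, C 99.55
Sensible, products 25→233 °C: 8370.1 kJ/h
Q = ΔH = -7958.1 kJ/h = -2.2106 kW
Heat removed = 2.2106 kJ/s

Q_out = 2.21 kJ/s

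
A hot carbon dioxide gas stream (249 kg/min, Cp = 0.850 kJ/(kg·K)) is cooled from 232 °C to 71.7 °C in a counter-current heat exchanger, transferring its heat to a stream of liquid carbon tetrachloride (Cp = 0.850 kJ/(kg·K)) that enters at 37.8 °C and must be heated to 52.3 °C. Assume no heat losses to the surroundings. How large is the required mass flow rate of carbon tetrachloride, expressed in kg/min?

Heat released by hot stream: Q = 249 × 0.850 × (232 − 71.7) = 33927 kJ/min
Energy balance on cold side (adiabatic exchanger): Q = ṁ_c·Cp_c·(T_c,out − T_c,in)
ṁ_c = 33927 / [0.850 × (52.3 − 37.8)] = 2752.7 kg/min

ṁ_c = 2750 kg/min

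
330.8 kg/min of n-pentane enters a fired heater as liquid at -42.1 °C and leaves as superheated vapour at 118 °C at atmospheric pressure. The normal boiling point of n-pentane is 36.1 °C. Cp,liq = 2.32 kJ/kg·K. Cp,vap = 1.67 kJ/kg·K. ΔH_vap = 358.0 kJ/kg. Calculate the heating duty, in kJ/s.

liquid -42.1→36.1 °C: 181.42 kJ/kg
vaporisation at 36.1 °C: 358 kJ/kg
vapour 36.1→118 °C: 136.77 kJ/kg
Δh = 181.42 + 358 + 136.77 = 676.2 kJ/kg
Q = ṁ·Δh = 330.8 kg/min × 676.2 kJ/kg = 223690 kJ/min
|Q| = 3728.1 kW

Q = 3730 kJ/s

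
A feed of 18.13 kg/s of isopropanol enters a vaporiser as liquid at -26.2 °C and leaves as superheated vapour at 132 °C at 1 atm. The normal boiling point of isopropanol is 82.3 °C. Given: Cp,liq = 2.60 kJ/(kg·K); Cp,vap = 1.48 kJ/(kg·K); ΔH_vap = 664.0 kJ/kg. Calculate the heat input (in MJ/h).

liquid -26.2→82.3 °C: 282.1 kJ/kg
vaporisation at 82.3 °C: 664 kJ/kg
vapour 82.3→132 °C: 73.556 kJ/kg
Δh = 282.1 + 664 + 73.556 = 1019.7 kJ/kg
Q = ṁ·Δh = 18.13 kg/s × 1019.7 kJ/kg = 18486 kJ/s
|Q| = 18486 kW = 66551 MJ/h

Q = 66600 MJ/h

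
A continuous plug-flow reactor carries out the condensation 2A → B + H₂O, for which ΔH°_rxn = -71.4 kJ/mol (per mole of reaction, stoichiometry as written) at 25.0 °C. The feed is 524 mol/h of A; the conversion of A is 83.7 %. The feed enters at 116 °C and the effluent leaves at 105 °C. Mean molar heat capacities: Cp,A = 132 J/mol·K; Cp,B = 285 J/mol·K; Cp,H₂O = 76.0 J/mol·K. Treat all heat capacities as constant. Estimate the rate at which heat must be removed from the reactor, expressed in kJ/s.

Q_out = 4.09 kJ/s

Extent of reaction ξ = 0.837 × 524 / 2 = 219.29 mol/h
Reaction term: ξ·ΔH°_rxn = 219.29 × -71.4 = -15658 kJ/h
Sensible, feed 116→25 °C: -6294.3 kJ/h
Outlet flows (mol/h): A 85.412, B 219.29, H₂O 219.29
Sensible, products 25→105 °C: 7235.2 kJ/h
Q = ΔH = -14717 kJ/h = -4.088 kW
Heat removed = 4.088 kJ/s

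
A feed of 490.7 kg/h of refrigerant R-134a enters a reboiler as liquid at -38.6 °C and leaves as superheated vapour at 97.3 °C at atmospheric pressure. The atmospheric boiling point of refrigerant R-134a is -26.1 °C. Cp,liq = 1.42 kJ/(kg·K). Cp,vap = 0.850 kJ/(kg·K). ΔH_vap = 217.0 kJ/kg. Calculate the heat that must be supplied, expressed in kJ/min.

liquid -38.6→-26.1 °C: 17.75 kJ/kg
vaporisation at -26.1 °C: 217 kJ/kg
vapour -26.1→97.3 °C: 104.89 kJ/kg
Δh = 17.75 + 217 + 104.89 = 339.64 kJ/kg
Q = ṁ·Δh = 490.7 kg/h × 339.64 kJ/kg = 166660 kJ/h
|Q| = 46.295 kW = 2777.7 kJ/min

Q = 2780 kJ/min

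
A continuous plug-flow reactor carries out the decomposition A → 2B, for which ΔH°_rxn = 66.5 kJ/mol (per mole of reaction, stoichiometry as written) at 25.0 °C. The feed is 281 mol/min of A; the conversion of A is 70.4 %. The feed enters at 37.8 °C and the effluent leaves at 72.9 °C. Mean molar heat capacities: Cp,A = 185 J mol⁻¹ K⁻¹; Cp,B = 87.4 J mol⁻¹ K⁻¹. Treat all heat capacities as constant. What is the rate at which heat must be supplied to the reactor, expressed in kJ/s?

Q_in = 248 kJ/s

Extent of reaction ξ = 0.704 × 281 = 197.82 mol/min
Reaction term: ξ·ΔH°_rxn = 197.82 × 66.5 = 13155 kJ/min
Sensible, feed 37.8→25 °C: -665.41 kJ/min
Outlet flows (mol/min): A 83.176, B 395.65
Sensible, products 25→72.9 °C: 2393.4 kJ/min
Q = ΔH = 14883 kJ/min = 248.06 kW
Heat supplied = 248.06 kJ/s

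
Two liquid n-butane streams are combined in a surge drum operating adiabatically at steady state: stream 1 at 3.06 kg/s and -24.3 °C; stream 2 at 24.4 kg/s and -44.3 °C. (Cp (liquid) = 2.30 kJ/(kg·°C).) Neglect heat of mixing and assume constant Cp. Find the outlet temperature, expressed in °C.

Adiabatic, steady state ⇒ Σ ṁᵢCp,ᵢ(T_out − Tᵢ) = 0
T_out = Σ ṁᵢCp,ᵢTᵢ / Σ ṁᵢCp,ᵢ
      = -2657.1 / 63.158 = -42.071 °C

T_out = -42.1 °C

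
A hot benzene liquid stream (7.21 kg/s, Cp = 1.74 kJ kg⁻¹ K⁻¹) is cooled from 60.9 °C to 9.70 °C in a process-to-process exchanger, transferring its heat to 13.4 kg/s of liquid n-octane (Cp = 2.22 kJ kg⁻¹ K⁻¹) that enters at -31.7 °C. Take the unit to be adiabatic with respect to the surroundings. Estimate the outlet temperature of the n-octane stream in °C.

Heat released by hot stream: Q = 7.21 × 1.74 × (60.9 − 9.70) = 642.32 kJ/s
Energy balance on cold side (adiabatic exchanger): Q = ṁ_c·Cp_c·(T_c,out − T_c,in)
T_c,out = -31.7 + 642.32/(13.4 × 2.22) = -10.108 °C

T_c,out = -10.1 °C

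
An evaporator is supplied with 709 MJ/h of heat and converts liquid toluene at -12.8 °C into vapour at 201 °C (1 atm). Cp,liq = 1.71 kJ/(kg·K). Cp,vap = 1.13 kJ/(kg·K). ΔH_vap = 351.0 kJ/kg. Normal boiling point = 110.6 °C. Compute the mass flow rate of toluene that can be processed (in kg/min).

ṁ = 17.8 kg/min

Δh = 1.71×(110.6−-12.8) + 351.0 + 1.13×(201−110.6) = 664.17 kJ/kg
Q = 709 MJ/h = 196.94 kJ/s = 11817 kJ/min
ṁ = Q/Δh = 11817 / 664.17 = 17.792 kg/min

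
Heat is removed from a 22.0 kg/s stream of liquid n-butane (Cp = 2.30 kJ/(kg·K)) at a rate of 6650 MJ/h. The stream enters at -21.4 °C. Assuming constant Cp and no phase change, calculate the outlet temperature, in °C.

Q = 6650 MJ/h = 1847.2 kJ/s
ΔT = Q/(ṁ·Cp) = 1847.2/(22.0×2.30) = 36.506 K
T_out = -21.4 − 36.506 = -57.906 °C

T_out = -57.9 °C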